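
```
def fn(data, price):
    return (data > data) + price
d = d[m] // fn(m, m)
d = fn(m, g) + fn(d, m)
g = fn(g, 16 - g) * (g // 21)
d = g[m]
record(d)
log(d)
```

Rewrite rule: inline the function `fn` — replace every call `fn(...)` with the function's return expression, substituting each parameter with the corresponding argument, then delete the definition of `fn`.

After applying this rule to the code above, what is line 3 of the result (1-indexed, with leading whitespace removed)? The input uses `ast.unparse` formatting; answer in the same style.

g = ((g > g) + (16 - g)) * (g // 21)

Transformed code:
d = d[m] // ((m > m) + m)
d = (m > m) + g + ((d > d) + m)
g = ((g > g) + (16 - g)) * (g // 21)
d = g[m]
record(d)
log(d)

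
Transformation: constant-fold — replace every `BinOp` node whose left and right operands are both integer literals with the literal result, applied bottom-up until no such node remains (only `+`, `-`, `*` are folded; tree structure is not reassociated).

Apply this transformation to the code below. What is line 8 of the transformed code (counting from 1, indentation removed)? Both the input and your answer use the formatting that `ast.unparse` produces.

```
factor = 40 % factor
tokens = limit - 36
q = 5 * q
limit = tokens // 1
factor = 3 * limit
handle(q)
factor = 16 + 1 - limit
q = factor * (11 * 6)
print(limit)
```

Transformed code:
factor = 40 % factor
tokens = limit - 36
q = 5 * q
limit = tokens // 1
factor = 3 * limit
handle(q)
factor = 17 - limit
q = factor * 66
print(limit)

q = factor * 66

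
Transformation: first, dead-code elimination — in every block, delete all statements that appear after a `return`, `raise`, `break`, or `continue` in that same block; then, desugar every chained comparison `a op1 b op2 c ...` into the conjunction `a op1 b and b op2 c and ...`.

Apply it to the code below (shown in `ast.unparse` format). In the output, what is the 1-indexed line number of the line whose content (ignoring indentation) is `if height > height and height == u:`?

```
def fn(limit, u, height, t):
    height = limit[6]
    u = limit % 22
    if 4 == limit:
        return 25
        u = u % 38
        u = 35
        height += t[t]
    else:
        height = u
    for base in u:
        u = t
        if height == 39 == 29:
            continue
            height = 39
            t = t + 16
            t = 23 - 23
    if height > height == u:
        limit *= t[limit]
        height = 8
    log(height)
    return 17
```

Transformed code:
def fn(limit, u, height, t):
    height = limit[6]
    u = limit % 22
    if 4 == limit:
        return 25
    else:
        height = u
    for base in u:
        u = t
        if height == 39 and 39 == 29:
            continue
    if height > height and height == u:
        limit *= t[limit]
        height = 8
    log(height)
    return 17

12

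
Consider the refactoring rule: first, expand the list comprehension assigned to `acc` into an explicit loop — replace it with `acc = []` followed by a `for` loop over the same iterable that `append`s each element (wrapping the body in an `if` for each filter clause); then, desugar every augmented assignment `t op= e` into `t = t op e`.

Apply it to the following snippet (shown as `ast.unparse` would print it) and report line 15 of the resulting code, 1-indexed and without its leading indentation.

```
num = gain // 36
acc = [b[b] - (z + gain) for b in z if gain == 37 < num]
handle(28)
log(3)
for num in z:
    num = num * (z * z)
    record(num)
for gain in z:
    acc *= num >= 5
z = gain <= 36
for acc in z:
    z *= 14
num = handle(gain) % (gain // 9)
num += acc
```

Transformed code:
num = gain // 36
acc = []
for b in z:
    if gain == 37 < num:
        acc.append(b[b] - (z + gain))
handle(28)
log(3)
for num in z:
    num = num * (z * z)
    record(num)
for gain in z:
    acc = acc * (num >= 5)
z = gain <= 36
for acc in z:
    z = z * 14
num = handle(gain) % (gain // 9)
num = num + acc

z = z * 14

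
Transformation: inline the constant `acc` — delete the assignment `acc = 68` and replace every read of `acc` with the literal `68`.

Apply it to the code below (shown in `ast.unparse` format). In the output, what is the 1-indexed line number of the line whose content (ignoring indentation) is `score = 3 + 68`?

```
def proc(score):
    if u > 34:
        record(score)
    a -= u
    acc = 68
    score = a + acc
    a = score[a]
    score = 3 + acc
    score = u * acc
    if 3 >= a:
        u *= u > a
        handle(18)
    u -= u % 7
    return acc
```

Transformed code:
def proc(score):
    if u > 34:
        record(score)
    a -= u
    score = a + 68
    a = score[a]
    score = 3 + 68
    score = u * 68
    if 3 >= a:
        u *= u > a
        handle(18)
    u -= u % 7
    return 68

7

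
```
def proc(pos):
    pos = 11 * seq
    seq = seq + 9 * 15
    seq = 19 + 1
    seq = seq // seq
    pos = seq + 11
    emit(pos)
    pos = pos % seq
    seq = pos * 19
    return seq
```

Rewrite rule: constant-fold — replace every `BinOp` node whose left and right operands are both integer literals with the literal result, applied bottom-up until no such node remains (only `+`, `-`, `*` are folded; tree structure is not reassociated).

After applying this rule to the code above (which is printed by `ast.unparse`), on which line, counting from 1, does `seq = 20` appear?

Transformed code:
def proc(pos):
    pos = 11 * seq
    seq = seq + 135
    seq = 20
    seq = seq // seq
    pos = seq + 11
    emit(pos)
    pos = pos % seq
    seq = pos * 19
    return seq

4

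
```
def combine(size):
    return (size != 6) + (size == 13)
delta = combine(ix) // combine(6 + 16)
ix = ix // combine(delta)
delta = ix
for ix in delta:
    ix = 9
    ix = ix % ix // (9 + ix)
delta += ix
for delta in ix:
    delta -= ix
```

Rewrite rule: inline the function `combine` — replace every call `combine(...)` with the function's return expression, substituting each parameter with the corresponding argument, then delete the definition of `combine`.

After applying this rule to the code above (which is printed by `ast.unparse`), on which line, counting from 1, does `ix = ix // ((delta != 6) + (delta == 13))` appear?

2

Transformed code:
delta = ((ix != 6) + (ix == 13)) // ((6 + 16 != 6) + (6 + 16 == 13))
ix = ix // ((delta != 6) + (delta == 13))
delta = ix
for ix in delta:
    ix = 9
    ix = ix % ix // (9 + ix)
delta += ix
for delta in ix:
    delta -= ix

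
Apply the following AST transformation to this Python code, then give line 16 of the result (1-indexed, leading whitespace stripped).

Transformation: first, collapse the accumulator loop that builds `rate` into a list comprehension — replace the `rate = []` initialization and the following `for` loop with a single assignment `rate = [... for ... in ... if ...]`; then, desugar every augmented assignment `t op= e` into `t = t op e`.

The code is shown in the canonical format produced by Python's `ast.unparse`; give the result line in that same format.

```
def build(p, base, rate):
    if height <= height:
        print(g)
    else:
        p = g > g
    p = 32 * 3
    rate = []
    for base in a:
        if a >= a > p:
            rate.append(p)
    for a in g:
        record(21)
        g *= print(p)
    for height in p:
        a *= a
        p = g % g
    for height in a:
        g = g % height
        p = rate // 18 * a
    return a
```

Transformed code:
def build(p, base, rate):
    if height <= height:
        print(g)
    else:
        p = g > g
    p = 32 * 3
    rate = [p for base in a if a >= a > p]
    for a in g:
        record(21)
        g = g * print(p)
    for height in p:
        a = a * a
        p = g % g
    for height in a:
        g = g % height
        p = rate // 18 * a
    return a

p = rate // 18 * a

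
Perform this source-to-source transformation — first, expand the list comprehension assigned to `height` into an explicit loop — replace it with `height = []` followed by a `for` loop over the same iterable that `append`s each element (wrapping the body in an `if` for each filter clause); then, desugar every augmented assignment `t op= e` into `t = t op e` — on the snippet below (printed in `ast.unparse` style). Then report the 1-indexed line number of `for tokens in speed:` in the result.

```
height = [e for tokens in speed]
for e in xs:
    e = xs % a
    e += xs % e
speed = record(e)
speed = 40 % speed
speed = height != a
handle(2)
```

2

Transformed code:
height = []
for tokens in speed:
    height.append(e)
for e in xs:
    e = xs % a
    e = e + xs % e
speed = record(e)
speed = 40 % speed
speed = height != a
handle(2)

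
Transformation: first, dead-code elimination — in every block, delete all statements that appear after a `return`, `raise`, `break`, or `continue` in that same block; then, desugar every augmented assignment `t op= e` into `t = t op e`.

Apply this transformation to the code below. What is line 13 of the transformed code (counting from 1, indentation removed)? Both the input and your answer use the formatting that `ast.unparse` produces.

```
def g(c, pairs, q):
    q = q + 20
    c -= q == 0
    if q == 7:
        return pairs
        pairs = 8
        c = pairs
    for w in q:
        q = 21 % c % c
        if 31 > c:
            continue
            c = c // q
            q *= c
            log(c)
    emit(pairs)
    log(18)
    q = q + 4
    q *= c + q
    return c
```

Transformed code:
def g(c, pairs, q):
    q = q + 20
    c = c - (q == 0)
    if q == 7:
        return pairs
    for w in q:
        q = 21 % c % c
        if 31 > c:
            continue
    emit(pairs)
    log(18)
    q = q + 4
    q = q * (c + q)
    return c

q = q * (c + q)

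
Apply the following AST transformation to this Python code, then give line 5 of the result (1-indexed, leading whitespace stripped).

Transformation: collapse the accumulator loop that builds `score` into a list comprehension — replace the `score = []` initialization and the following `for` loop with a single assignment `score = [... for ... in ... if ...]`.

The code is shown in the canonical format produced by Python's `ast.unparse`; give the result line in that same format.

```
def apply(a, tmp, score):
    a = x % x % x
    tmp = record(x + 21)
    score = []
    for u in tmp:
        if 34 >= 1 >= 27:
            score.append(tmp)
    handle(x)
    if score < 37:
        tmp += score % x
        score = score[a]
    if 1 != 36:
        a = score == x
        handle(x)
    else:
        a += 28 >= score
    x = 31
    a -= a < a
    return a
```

handle(x)

Transformed code:
def apply(a, tmp, score):
    a = x % x % x
    tmp = record(x + 21)
    score = [tmp for u in tmp if 34 >= 1 >= 27]
    handle(x)
    if score < 37:
        tmp += score % x
        score = score[a]
    if 1 != 36:
        a = score == x
        handle(x)
    else:
        a += 28 >= score
    x = 31
    a -= a < a
    return a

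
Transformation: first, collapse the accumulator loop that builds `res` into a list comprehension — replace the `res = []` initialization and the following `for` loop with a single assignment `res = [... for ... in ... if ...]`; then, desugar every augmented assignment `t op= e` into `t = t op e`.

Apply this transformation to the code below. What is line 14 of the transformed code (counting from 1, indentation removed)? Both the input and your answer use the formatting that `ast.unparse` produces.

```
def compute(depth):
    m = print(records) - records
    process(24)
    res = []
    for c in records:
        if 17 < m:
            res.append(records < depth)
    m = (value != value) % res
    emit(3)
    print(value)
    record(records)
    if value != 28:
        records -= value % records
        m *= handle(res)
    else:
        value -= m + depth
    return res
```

return res

Transformed code:
def compute(depth):
    m = print(records) - records
    process(24)
    res = [records < depth for c in records if 17 < m]
    m = (value != value) % res
    emit(3)
    print(value)
    record(records)
    if value != 28:
        records = records - value % records
        m = m * handle(res)
    else:
        value = value - (m + depth)
    return res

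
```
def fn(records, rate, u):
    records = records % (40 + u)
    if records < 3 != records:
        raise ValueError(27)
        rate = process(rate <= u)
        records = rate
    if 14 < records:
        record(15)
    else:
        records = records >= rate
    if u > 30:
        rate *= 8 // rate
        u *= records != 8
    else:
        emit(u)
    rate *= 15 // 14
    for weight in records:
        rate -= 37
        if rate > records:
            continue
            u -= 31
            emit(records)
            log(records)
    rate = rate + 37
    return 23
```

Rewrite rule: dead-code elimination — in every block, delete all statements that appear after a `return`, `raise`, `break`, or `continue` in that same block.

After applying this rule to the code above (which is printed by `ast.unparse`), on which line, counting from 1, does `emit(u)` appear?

13

Transformed code:
def fn(records, rate, u):
    records = records % (40 + u)
    if records < 3 != records:
        raise ValueError(27)
    if 14 < records:
        record(15)
    else:
        records = records >= rate
    if u > 30:
        rate *= 8 // rate
        u *= records != 8
    else:
        emit(u)
    rate *= 15 // 14
    for weight in records:
        rate -= 37
        if rate > records:
            continue
    rate = rate + 37
    return 23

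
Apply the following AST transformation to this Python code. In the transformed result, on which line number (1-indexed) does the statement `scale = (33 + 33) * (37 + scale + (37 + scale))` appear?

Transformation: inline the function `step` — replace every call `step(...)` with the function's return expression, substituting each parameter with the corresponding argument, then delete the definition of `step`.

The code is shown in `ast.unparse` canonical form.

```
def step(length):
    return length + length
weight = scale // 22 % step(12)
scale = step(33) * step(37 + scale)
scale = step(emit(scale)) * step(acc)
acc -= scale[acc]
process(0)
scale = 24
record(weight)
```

2

Transformed code:
weight = scale // 22 % (12 + 12)
scale = (33 + 33) * (37 + scale + (37 + scale))
scale = (emit(scale) + emit(scale)) * (acc + acc)
acc -= scale[acc]
process(0)
scale = 24
record(weight)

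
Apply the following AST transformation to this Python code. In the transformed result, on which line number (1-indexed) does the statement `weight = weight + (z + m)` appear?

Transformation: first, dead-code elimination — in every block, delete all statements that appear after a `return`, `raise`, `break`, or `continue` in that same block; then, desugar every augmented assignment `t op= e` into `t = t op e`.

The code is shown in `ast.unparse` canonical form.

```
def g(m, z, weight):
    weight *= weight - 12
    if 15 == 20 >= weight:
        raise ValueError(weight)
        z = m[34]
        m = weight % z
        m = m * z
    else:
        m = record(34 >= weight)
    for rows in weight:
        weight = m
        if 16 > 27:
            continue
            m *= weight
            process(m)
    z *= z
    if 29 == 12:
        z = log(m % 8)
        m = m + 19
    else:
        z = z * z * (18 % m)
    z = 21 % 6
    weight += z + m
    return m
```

Transformed code:
def g(m, z, weight):
    weight = weight * (weight - 12)
    if 15 == 20 >= weight:
        raise ValueError(weight)
    else:
        m = record(34 >= weight)
    for rows in weight:
        weight = m
        if 16 > 27:
            continue
    z = z * z
    if 29 == 12:
        z = log(m % 8)
        m = m + 19
    else:
        z = z * z * (18 % m)
    z = 21 % 6
    weight = weight + (z + m)
    return m

18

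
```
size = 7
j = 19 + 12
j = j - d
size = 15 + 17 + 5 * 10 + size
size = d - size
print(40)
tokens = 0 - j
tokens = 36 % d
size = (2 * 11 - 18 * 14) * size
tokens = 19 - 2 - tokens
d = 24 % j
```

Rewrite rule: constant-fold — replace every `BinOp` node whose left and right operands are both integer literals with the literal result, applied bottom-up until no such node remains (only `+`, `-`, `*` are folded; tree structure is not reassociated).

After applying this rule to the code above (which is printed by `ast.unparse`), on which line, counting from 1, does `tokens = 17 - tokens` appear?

Transformed code:
size = 7
j = 31
j = j - d
size = 82 + size
size = d - size
print(40)
tokens = 0 - j
tokens = 36 % d
size = -230 * size
tokens = 17 - tokens
d = 24 % j

10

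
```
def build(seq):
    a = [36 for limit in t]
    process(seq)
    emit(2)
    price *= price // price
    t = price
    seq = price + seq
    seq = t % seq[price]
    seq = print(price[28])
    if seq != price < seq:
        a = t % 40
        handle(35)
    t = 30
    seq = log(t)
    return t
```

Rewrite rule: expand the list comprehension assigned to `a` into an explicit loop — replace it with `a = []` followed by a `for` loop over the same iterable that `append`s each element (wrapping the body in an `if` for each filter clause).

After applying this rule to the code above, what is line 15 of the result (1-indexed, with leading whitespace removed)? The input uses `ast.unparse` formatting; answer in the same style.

Transformed code:
def build(seq):
    a = []
    for limit in t:
        a.append(36)
    process(seq)
    emit(2)
    price *= price // price
    t = price
    seq = price + seq
    seq = t % seq[price]
    seq = print(price[28])
    if seq != price < seq:
        a = t % 40
        handle(35)
    t = 30
    seq = log(t)
    return t

t = 30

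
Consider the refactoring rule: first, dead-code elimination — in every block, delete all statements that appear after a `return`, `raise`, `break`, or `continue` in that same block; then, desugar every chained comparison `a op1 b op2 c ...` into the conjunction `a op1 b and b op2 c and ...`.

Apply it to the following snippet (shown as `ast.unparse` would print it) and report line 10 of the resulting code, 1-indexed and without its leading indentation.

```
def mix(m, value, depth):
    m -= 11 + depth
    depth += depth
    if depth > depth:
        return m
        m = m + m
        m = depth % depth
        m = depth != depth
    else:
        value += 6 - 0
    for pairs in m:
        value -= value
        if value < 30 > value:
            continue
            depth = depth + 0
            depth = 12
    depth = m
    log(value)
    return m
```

Transformed code:
def mix(m, value, depth):
    m -= 11 + depth
    depth += depth
    if depth > depth:
        return m
    else:
        value += 6 - 0
    for pairs in m:
        value -= value
        if value < 30 and 30 > value:
            continue
    depth = m
    log(value)
    return m

if value < 30 and 30 > value:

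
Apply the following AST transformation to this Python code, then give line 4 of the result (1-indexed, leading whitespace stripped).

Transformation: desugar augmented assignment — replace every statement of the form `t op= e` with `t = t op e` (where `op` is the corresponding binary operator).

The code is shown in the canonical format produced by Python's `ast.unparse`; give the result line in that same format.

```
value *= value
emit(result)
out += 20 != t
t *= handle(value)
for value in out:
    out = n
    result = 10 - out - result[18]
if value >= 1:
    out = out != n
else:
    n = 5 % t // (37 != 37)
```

Transformed code:
value = value * value
emit(result)
out = out + (20 != t)
t = t * handle(value)
for value in out:
    out = n
    result = 10 - out - result[18]
if value >= 1:
    out = out != n
else:
    n = 5 % t // (37 != 37)

t = t * handle(value)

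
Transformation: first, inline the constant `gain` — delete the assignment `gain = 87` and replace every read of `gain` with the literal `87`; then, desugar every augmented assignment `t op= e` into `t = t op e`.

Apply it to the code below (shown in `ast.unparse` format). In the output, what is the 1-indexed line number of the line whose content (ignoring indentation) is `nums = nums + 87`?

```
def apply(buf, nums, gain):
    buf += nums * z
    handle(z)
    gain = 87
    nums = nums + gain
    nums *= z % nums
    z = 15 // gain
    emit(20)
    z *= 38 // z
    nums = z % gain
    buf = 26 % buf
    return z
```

Transformed code:
def apply(buf, nums, gain):
    buf = buf + nums * z
    handle(z)
    nums = nums + 87
    nums = nums * (z % nums)
    z = 15 // 87
    emit(20)
    z = z * (38 // z)
    nums = z % 87
    buf = 26 % buf
    return z

4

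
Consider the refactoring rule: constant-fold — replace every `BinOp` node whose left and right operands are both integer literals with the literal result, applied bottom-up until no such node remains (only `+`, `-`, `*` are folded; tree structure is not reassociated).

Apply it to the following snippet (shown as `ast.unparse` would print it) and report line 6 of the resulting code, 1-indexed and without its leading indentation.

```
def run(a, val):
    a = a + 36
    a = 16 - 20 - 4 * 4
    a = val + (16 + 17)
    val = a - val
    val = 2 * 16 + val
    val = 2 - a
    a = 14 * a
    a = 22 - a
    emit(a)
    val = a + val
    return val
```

Transformed code:
def run(a, val):
    a = a + 36
    a = -20
    a = val + 33
    val = a - val
    val = 32 + val
    val = 2 - a
    a = 14 * a
    a = 22 - a
    emit(a)
    val = a + val
    return val

val = 32 + val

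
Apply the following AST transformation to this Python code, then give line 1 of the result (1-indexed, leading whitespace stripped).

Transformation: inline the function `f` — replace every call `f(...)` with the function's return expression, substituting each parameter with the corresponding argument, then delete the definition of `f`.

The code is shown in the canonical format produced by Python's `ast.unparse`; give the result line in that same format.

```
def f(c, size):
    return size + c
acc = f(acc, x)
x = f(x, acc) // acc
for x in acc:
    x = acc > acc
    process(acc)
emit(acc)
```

Transformed code:
acc = x + acc
x = (acc + x) // acc
for x in acc:
    x = acc > acc
    process(acc)
emit(acc)

acc = x + acc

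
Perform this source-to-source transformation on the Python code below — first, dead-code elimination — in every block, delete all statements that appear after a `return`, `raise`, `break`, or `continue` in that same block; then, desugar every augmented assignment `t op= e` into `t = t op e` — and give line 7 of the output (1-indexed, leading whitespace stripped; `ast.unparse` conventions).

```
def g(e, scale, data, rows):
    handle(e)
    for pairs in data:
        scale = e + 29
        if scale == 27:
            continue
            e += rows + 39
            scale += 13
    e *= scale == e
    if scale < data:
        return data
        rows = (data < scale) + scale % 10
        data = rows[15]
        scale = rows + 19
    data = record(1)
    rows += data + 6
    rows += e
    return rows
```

Transformed code:
def g(e, scale, data, rows):
    handle(e)
    for pairs in data:
        scale = e + 29
        if scale == 27:
            continue
    e = e * (scale == e)
    if scale < data:
        return data
    data = record(1)
    rows = rows + (data + 6)
    rows = rows + e
    return rows

e = e * (scale == e)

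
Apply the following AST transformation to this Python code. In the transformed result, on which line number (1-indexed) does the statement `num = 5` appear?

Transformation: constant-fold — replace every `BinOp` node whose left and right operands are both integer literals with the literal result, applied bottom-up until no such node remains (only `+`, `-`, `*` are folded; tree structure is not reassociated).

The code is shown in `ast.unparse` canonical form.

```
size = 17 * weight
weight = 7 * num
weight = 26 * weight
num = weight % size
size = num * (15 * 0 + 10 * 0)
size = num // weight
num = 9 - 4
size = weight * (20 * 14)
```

Transformed code:
size = 17 * weight
weight = 7 * num
weight = 26 * weight
num = weight % size
size = num * 0
size = num // weight
num = 5
size = weight * 280

7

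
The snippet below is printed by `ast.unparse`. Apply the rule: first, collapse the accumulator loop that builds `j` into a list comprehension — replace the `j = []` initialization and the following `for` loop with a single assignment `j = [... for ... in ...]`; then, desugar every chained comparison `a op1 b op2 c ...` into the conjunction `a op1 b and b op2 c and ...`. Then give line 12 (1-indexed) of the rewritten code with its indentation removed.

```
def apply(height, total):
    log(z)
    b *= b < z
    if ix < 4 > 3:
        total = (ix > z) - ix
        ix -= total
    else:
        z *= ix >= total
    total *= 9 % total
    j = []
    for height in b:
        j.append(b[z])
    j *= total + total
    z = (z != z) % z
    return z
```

z = (z != z) % z

Transformed code:
def apply(height, total):
    log(z)
    b *= b < z
    if ix < 4 and 4 > 3:
        total = (ix > z) - ix
        ix -= total
    else:
        z *= ix >= total
    total *= 9 % total
    j = [b[z] for height in b]
    j *= total + total
    z = (z != z) % z
    return z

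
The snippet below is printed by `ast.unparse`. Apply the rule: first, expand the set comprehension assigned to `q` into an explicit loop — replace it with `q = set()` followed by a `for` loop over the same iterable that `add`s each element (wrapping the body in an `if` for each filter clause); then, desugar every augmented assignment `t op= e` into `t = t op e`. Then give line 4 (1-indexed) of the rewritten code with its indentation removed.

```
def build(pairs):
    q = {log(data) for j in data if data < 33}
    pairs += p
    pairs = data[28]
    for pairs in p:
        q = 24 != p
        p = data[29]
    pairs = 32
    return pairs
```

Transformed code:
def build(pairs):
    q = set()
    for j in data:
        if data < 33:
            q.add(log(data))
    pairs = pairs + p
    pairs = data[28]
    for pairs in p:
        q = 24 != p
        p = data[29]
    pairs = 32
    return pairs

if data < 33:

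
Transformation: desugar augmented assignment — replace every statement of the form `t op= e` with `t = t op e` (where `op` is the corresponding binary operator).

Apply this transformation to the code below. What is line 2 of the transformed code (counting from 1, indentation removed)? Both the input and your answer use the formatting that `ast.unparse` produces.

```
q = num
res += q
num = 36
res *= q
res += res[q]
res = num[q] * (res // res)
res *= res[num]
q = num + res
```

res = res + q

Transformed code:
q = num
res = res + q
num = 36
res = res * q
res = res + res[q]
res = num[q] * (res // res)
res = res * res[num]
q = num + res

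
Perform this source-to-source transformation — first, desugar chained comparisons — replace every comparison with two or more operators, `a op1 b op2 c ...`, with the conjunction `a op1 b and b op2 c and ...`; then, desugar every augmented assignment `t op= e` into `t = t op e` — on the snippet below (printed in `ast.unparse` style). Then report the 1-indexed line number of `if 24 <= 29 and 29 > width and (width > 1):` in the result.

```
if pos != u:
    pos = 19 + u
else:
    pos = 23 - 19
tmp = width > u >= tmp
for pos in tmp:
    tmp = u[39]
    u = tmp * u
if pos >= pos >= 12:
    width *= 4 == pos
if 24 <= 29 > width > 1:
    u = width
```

11

Transformed code:
if pos != u:
    pos = 19 + u
else:
    pos = 23 - 19
tmp = width > u and u >= tmp
for pos in tmp:
    tmp = u[39]
    u = tmp * u
if pos >= pos and pos >= 12:
    width = width * (4 == pos)
if 24 <= 29 and 29 > width and (width > 1):
    u = width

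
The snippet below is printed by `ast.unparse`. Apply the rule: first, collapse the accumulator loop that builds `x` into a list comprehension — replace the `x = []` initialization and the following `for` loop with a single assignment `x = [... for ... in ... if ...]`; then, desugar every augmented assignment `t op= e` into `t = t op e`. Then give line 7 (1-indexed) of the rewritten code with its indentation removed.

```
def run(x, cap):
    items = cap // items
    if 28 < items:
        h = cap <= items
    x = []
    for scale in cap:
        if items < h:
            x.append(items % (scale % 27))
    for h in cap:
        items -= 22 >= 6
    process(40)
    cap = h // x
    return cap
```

items = items - (22 >= 6)

Transformed code:
def run(x, cap):
    items = cap // items
    if 28 < items:
        h = cap <= items
    x = [items % (scale % 27) for scale in cap if items < h]
    for h in cap:
        items = items - (22 >= 6)
    process(40)
    cap = h // x
    return cap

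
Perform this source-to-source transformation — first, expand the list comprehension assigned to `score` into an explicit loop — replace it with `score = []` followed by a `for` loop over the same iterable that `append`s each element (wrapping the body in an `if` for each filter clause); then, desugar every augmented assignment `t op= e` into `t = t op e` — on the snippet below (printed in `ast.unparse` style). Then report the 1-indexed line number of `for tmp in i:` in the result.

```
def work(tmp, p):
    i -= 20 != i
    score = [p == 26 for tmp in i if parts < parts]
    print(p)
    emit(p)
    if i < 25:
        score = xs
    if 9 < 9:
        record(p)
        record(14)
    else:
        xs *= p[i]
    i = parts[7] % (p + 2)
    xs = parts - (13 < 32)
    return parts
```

4

Transformed code:
def work(tmp, p):
    i = i - (20 != i)
    score = []
    for tmp in i:
        if parts < parts:
            score.append(p == 26)
    print(p)
    emit(p)
    if i < 25:
        score = xs
    if 9 < 9:
        record(p)
        record(14)
    else:
        xs = xs * p[i]
    i = parts[7] % (p + 2)
    xs = parts - (13 < 32)
    return parts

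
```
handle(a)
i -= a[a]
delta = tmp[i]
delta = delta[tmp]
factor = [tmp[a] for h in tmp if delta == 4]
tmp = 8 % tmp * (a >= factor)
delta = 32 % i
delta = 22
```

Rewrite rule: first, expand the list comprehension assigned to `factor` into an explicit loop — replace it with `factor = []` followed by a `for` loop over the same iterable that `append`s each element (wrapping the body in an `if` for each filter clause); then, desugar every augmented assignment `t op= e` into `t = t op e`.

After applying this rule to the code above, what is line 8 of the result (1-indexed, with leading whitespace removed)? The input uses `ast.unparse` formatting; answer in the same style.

factor.append(tmp[a])

Transformed code:
handle(a)
i = i - a[a]
delta = tmp[i]
delta = delta[tmp]
factor = []
for h in tmp:
    if delta == 4:
        factor.append(tmp[a])
tmp = 8 % tmp * (a >= factor)
delta = 32 % i
delta = 22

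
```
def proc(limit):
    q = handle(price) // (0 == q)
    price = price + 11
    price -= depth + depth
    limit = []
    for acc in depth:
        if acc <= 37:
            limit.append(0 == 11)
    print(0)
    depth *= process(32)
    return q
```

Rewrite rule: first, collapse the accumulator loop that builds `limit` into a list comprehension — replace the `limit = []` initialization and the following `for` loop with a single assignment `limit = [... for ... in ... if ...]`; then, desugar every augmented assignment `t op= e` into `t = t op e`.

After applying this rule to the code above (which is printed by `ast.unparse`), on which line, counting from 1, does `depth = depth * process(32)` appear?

Transformed code:
def proc(limit):
    q = handle(price) // (0 == q)
    price = price + 11
    price = price - (depth + depth)
    limit = [0 == 11 for acc in depth if acc <= 37]
    print(0)
    depth = depth * process(32)
    return q

7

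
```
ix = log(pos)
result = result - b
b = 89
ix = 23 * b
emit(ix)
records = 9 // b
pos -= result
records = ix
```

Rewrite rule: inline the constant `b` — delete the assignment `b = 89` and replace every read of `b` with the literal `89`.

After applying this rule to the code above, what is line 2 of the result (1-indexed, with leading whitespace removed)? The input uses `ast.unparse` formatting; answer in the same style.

Transformed code:
ix = log(pos)
result = result - 89
ix = 23 * 89
emit(ix)
records = 9 // 89
pos -= result
records = ix

result = result - 89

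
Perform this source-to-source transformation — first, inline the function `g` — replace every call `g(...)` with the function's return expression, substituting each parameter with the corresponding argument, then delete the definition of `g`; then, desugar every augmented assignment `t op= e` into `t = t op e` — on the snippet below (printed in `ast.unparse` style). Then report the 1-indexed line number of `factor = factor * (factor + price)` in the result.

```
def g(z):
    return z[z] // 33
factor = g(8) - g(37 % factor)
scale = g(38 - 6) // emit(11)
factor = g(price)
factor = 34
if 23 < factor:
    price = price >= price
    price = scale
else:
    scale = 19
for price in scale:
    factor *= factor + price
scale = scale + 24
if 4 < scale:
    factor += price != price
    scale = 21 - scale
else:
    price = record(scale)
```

Transformed code:
factor = 8[8] // 33 - (37 % factor)[37 % factor] // 33
scale = (38 - 6)[38 - 6] // 33 // emit(11)
factor = price[price] // 33
factor = 34
if 23 < factor:
    price = price >= price
    price = scale
else:
    scale = 19
for price in scale:
    factor = factor * (factor + price)
scale = scale + 24
if 4 < scale:
    factor = factor + (price != price)
    scale = 21 - scale
else:
    price = record(scale)

11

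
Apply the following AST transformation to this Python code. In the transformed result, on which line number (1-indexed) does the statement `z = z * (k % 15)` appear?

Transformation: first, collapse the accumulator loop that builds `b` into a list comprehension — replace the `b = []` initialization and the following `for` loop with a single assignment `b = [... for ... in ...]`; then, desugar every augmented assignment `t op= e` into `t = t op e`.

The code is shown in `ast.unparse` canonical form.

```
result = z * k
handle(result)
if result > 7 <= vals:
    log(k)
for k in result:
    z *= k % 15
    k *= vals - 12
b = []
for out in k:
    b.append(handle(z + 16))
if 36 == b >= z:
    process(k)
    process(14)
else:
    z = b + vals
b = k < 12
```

6

Transformed code:
result = z * k
handle(result)
if result > 7 <= vals:
    log(k)
for k in result:
    z = z * (k % 15)
    k = k * (vals - 12)
b = [handle(z + 16) for out in k]
if 36 == b >= z:
    process(k)
    process(14)
else:
    z = b + vals
b = k < 12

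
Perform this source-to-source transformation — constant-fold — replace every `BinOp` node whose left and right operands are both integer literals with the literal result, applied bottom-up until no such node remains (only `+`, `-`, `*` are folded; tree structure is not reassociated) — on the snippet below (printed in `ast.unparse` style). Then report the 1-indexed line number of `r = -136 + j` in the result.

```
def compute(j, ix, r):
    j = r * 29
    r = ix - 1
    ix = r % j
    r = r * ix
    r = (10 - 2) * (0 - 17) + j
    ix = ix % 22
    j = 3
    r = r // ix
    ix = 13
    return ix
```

6

Transformed code:
def compute(j, ix, r):
    j = r * 29
    r = ix - 1
    ix = r % j
    r = r * ix
    r = -136 + j
    ix = ix % 22
    j = 3
    r = r // ix
    ix = 13
    return ix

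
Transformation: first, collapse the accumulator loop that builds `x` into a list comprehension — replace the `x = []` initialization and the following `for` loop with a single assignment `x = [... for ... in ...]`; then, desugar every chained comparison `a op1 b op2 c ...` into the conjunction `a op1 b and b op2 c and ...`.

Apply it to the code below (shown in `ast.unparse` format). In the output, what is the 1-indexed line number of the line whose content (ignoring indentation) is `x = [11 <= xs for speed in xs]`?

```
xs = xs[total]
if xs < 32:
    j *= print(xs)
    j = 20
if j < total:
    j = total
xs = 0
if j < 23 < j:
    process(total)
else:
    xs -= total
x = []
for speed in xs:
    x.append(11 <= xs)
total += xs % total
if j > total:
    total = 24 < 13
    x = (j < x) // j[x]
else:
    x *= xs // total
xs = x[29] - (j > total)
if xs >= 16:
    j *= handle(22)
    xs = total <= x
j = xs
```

12

Transformed code:
xs = xs[total]
if xs < 32:
    j *= print(xs)
    j = 20
if j < total:
    j = total
xs = 0
if j < 23 and 23 < j:
    process(total)
else:
    xs -= total
x = [11 <= xs for speed in xs]
total += xs % total
if j > total:
    total = 24 < 13
    x = (j < x) // j[x]
else:
    x *= xs // total
xs = x[29] - (j > total)
if xs >= 16:
    j *= handle(22)
    xs = total <= x
j = xs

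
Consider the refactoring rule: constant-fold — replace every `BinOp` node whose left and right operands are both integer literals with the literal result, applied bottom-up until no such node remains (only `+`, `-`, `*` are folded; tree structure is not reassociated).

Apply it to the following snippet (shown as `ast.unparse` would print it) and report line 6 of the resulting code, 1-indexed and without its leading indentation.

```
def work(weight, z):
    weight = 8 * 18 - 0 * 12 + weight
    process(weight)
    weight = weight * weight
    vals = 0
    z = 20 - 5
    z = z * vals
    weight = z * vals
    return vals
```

Transformed code:
def work(weight, z):
    weight = 144 + weight
    process(weight)
    weight = weight * weight
    vals = 0
    z = 15
    z = z * vals
    weight = z * vals
    return vals

z = 15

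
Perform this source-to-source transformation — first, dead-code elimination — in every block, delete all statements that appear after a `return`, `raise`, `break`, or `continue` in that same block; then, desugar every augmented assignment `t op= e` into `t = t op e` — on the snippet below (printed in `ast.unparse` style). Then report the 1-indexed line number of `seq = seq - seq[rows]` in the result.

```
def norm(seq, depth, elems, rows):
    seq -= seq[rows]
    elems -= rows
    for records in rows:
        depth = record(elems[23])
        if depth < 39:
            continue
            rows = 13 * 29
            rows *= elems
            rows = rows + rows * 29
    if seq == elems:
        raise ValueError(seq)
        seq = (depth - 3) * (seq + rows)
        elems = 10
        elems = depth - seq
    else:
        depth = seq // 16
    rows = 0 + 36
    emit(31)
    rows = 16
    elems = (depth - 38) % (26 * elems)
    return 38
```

2

Transformed code:
def norm(seq, depth, elems, rows):
    seq = seq - seq[rows]
    elems = elems - rows
    for records in rows:
        depth = record(elems[23])
        if depth < 39:
            continue
    if seq == elems:
        raise ValueError(seq)
    else:
        depth = seq // 16
    rows = 0 + 36
    emit(31)
    rows = 16
    elems = (depth - 38) % (26 * elems)
    return 38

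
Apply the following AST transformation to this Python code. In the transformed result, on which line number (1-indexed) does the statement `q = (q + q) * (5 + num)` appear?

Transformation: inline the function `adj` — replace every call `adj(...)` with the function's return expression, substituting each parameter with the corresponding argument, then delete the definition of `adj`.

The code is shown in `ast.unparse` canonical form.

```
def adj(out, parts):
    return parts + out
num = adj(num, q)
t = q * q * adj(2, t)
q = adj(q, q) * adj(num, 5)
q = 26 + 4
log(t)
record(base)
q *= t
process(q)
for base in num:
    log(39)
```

Transformed code:
num = q + num
t = q * q * (t + 2)
q = (q + q) * (5 + num)
q = 26 + 4
log(t)
record(base)
q *= t
process(q)
for base in num:
    log(39)

3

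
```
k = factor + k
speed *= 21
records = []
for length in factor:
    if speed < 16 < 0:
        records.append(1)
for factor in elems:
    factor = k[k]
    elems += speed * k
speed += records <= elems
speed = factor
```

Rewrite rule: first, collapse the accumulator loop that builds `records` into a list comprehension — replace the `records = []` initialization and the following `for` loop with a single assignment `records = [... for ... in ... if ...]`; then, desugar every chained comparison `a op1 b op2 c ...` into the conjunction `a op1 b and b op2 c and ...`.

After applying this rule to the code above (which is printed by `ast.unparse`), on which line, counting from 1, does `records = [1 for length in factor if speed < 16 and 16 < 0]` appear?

3

Transformed code:
k = factor + k
speed *= 21
records = [1 for length in factor if speed < 16 and 16 < 0]
for factor in elems:
    factor = k[k]
    elems += speed * k
speed += records <= elems
speed = factor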